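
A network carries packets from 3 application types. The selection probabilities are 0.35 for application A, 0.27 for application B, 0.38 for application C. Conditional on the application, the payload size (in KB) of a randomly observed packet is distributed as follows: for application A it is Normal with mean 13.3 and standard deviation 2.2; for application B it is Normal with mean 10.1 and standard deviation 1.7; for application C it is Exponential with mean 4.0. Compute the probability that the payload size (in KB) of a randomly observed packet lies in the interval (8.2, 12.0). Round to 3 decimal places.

Conditional on each application, P(8.2 < X < 12.0): A: 0.267071; B: 0.736282; C: 0.0789478.
By total probability, P(8.2 < X < 12.0) = 0.35·0.267071 + 0.27·0.736282 + 0.38·0.0789478 = 0.322271.

0.322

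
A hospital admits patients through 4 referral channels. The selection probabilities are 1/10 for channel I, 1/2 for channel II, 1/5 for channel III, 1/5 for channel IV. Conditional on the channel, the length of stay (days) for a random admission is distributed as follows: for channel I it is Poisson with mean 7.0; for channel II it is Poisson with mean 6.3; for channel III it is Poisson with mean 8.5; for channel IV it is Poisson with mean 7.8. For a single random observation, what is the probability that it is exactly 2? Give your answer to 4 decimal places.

0.0244

Conditional on each channel, P(X = 2): I: 0.0223411; II: 0.0364415; III: 0.00735029; IV: 0.0124641.
By total probability, P(X = 2) = 0.1·0.0223411 + 0.5·0.0364415 + 0.2·0.00735029 + 0.2·0.0124641 = 0.0244177.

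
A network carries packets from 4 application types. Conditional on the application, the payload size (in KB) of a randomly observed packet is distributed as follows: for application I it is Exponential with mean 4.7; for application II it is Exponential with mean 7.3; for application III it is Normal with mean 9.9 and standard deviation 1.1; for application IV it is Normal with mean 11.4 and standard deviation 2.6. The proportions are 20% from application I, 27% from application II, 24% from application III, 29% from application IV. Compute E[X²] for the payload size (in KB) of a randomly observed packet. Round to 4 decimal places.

For each component E[X²] = Var + (mean)², giving I: 44.18; II: 106.58; III: 99.22; IV: 136.72.
Overall E[X²] = 0.2·44.18 + 0.27·106.58 + 0.24·99.22 + 0.29·136.72 = 101.074.

101.0742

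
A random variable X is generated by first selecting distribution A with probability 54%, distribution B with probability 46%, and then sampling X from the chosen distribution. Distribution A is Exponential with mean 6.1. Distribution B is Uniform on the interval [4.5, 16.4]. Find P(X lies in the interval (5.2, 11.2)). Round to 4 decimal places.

0.3761

Conditional on each component, P(5.2 < X < 11.2): A: 0.266922; B: 0.504202.
By total probability, P(5.2 < X < 11.2) = 0.54·0.266922 + 0.46·0.504202 = 0.37607.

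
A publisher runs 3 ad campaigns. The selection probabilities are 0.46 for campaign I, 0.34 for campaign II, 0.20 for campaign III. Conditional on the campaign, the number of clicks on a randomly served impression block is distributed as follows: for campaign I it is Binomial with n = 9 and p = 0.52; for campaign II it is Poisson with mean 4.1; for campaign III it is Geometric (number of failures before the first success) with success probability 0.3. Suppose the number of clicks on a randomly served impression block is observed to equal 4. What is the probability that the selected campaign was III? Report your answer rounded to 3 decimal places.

0.076

Likelihoods P(X=4 | ·): I: 0.234742; II: 0.195127; III: 0.07203.
Posterior ∝ prior × likelihood. Numerator for III: 0.2·0.07203 = 0.014406.
Normalizing constant: 0.46·0.234742 + 0.34·0.195127 + 0.2·0.07203 = 0.18873.
P(III | observation) = 0.014406 / 0.18873 = 0.0763312.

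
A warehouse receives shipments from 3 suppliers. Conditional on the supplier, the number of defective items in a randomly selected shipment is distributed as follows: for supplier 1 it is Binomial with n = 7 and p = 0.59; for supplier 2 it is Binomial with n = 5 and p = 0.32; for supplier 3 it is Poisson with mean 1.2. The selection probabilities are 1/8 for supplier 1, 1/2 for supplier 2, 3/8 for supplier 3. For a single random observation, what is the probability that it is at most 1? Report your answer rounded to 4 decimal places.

Conditional on each supplier, P(X ≤ 1): 1: 0.0215655; 2: 0.487495; 3: 0.662627.
By total probability, P(X ≤ 1) = 0.125·0.0215655 + 0.5·0.487495 + 0.375·0.662627 = 0.494929.

0.4949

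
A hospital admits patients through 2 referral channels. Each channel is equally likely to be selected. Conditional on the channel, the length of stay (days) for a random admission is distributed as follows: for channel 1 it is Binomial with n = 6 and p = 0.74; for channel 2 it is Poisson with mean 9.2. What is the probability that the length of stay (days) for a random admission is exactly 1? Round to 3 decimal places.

0.003

Conditional on each channel, P(X = 1): 1: 0.00527533; 2: 0.000929562.
By total probability, P(X = 1) = 0.5·0.00527533 + 0.5·0.000929562 = 0.00310245.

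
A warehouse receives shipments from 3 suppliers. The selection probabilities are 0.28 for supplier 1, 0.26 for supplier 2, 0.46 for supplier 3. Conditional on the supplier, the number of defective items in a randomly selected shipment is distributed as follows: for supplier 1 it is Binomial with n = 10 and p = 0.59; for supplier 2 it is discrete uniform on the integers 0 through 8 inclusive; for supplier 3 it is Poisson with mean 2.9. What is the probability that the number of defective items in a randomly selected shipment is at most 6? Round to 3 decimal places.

Conditional on each supplier, P(X ≤ 6): 1: 0.642476; 2: 0.777778; 3: 0.971283.
By total probability, P(X ≤ 6) = 0.28·0.642476 + 0.26·0.777778 + 0.46·0.971283 = 0.828906.

0.829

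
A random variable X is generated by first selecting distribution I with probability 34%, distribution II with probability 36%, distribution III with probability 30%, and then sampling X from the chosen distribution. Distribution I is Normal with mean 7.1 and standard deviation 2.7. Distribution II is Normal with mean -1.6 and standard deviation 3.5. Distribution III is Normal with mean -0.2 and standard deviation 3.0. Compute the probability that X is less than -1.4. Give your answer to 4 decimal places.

Conditional on each component, P(X < -1.4): I: 0.000821542; II: 0.522784; III: 0.344578.
By total probability, P(X < -1.4) = 0.34·0.000821542 + 0.36·0.522784 + 0.3·0.344578 = 0.291855.

0.2919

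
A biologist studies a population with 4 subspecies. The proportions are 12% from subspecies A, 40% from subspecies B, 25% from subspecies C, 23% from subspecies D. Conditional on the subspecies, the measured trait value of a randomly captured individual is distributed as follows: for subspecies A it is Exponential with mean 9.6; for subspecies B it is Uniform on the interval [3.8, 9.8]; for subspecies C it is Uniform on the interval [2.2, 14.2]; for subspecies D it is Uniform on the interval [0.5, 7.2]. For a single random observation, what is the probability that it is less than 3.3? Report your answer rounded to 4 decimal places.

0.1539

Conditional on each subspecies, P(X < 3.3): A: 0.290894; B: 0; C: 0.0916667; D: 0.41791.
By total probability, P(X < 3.3) = 0.12·0.290894 + 0.4·0 + 0.25·0.0916667 + 0.23·0.41791 = 0.153943.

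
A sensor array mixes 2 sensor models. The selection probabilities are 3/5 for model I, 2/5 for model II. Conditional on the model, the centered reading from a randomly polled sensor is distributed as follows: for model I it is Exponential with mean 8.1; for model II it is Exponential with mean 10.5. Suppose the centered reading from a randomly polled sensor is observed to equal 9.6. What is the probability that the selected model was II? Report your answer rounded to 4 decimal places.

0.4027

Likelihoods f(9.6 | ·): I: 0.0377395; II: 0.0381717.
Posterior ∝ prior × likelihood. Numerator for II: 0.4·0.0381717 = 0.0152687.
Normalizing constant: 0.6·0.0377395 + 0.4·0.0381717 = 0.0379124.
P(II | observation) = 0.0152687 / 0.0379124 = 0.402736.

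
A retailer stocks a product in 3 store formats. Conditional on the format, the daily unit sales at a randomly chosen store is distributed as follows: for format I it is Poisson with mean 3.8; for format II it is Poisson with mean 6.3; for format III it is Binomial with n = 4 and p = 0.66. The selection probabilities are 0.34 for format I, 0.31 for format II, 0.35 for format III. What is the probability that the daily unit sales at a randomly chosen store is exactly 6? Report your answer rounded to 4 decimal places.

Conditional on each format, P(X = 6): I: 0.0935513; II: 0.159461; III: 0.
By total probability, P(X = 6) = 0.34·0.0935513 + 0.31·0.159461 + 0.35·0 = 0.0812405.

0.0812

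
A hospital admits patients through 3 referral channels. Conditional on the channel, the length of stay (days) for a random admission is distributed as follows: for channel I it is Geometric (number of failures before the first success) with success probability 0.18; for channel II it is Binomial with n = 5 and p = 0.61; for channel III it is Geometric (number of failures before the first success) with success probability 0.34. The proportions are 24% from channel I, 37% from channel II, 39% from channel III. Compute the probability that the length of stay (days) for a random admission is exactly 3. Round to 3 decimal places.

Conditional on each channel, P(X = 3): I: 0.0992462; II: 0.345238; III: 0.0977486.
By total probability, P(X = 3) = 0.24·0.0992462 + 0.37·0.345238 + 0.39·0.0977486 = 0.189679.

0.190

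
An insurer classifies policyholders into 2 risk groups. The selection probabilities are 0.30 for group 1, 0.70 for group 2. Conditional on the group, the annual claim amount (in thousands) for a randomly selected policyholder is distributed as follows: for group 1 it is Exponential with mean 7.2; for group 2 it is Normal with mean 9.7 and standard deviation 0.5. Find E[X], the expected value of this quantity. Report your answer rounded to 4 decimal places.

8.9500

Component means — 1: 7.2; 2: 9.7.
E[X] = 0.3·7.2 + 0.7·9.7 = 8.95.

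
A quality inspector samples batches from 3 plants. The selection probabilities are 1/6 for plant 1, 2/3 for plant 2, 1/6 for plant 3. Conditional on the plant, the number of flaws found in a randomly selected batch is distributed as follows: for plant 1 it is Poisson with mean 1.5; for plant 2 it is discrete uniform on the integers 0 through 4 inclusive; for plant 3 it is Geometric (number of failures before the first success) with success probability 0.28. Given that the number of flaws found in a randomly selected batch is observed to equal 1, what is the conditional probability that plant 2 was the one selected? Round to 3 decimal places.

0.599

Likelihoods P(X=1 | ·): 1: 0.334695; 2: 0.2; 3: 0.2016.
Posterior ∝ prior × likelihood. Numerator for 2: 0.666667·0.2 = 0.133333.
Normalizing constant: 0.166667·0.334695 + 0.666667·0.2 + 0.166667·0.2016 = 0.222716.
P(2 | observation) = 0.133333 / 0.222716 = 0.59867.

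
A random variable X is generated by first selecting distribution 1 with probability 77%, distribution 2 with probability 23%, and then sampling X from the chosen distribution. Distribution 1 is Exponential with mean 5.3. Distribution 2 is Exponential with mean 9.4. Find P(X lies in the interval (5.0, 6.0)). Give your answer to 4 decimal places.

0.0652

Conditional on each component, P(5.0 < X < 6.0): 1: 0.0669399; 2: 0.0592882.
By total probability, P(5.0 < X < 6.0) = 0.77·0.0669399 + 0.23·0.0592882 = 0.06518.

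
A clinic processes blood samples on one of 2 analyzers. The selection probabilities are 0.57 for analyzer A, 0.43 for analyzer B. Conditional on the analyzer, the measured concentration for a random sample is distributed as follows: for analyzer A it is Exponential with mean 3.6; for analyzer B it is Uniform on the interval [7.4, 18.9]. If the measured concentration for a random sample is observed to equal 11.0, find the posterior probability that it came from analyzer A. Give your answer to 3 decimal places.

Likelihoods f(11.0 | ·): A: 0.0130824; B: 0.0869565.
Posterior ∝ prior × likelihood. Numerator for A: 0.57·0.0130824 = 0.00745695.
Normalizing constant: 0.57·0.0130824 + 0.43·0.0869565 = 0.0448483.
P(A | observation) = 0.00745695 / 0.0448483 = 0.166271.

0.166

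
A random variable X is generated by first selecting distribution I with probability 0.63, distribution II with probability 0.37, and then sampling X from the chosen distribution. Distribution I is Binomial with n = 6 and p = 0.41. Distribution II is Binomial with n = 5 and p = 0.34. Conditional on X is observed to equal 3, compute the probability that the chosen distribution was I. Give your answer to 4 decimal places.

0.7379

Likelihoods P(X=3 | ·): I: 0.283099; II: 0.171208.
Posterior ∝ prior × likelihood. Numerator for I: 0.63·0.283099 = 0.178352.
Normalizing constant: 0.63·0.283099 + 0.37·0.171208 = 0.241699.
P(I | observation) = 0.178352 / 0.241699 = 0.737909.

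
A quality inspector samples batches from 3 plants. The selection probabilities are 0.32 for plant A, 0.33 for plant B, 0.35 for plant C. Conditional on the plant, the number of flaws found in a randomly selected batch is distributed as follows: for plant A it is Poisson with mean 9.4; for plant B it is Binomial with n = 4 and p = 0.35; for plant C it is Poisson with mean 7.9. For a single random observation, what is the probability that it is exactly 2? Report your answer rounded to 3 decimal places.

0.108

Conditional on each plant, P(X = 2): A: 0.00365475; B: 0.310537; C: 0.0115691.
By total probability, P(X = 2) = 0.32·0.00365475 + 0.33·0.310537 + 0.35·0.0115691 = 0.107696.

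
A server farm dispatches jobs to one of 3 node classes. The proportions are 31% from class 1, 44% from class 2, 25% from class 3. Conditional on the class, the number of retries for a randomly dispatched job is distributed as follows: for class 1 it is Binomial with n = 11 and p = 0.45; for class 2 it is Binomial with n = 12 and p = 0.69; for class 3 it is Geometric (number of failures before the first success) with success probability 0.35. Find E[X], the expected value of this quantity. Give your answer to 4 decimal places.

5.6420

Component means — 1: 4.95; 2: 8.28; 3: 1.85714.
E[X] = 0.31·4.95 + 0.44·8.28 + 0.25·1.85714 = 5.64199.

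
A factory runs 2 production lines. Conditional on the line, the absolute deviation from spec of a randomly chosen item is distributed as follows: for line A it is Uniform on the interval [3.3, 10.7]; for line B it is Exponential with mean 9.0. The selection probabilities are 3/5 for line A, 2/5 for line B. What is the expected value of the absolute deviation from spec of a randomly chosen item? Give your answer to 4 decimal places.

Component means — A: 7; B: 9.
E[X] = 0.6·7 + 0.4·9 = 7.8.

7.8000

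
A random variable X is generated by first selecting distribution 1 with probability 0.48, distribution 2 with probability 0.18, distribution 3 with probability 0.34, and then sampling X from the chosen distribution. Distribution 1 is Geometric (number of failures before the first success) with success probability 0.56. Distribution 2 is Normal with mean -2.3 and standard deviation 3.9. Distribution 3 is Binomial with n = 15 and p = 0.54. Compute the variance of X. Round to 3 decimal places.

Per component, 1: μ=0.785714, E[X²]=2.02041; 2: μ=-2.3, E[X²]=20.5; 3: μ=8.1, E[X²]=69.336.
E[X] = 0.48·0.785714 + 0.18·-2.3 + 0.34·8.1 = 2.71714.
E[X²] = 0.48·2.02041 + 0.18·20.5 + 0.34·69.336 = 28.234.
Var(X) = E[X²] − (E[X])² = 28.234 − 7.38287 = 20.8512.

20.851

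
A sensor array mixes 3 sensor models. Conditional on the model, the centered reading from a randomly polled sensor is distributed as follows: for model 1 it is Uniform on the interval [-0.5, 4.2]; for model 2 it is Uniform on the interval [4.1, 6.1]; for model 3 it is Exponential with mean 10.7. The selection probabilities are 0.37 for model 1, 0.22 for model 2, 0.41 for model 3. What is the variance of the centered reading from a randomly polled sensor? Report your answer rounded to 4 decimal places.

Per component, 1: μ=1.85, E[X²]=5.26333; 2: μ=5.1, E[X²]=26.3433; 3: μ=10.7, E[X²]=228.98.
E[X] = 0.37·1.85 + 0.22·5.1 + 0.41·10.7 = 6.1935.
E[X²] = 0.37·5.26333 + 0.22·26.3433 + 0.41·228.98 = 101.625.
Var(X) = E[X²] − (E[X])² = 101.625 − 38.3594 = 63.2653.

63.2653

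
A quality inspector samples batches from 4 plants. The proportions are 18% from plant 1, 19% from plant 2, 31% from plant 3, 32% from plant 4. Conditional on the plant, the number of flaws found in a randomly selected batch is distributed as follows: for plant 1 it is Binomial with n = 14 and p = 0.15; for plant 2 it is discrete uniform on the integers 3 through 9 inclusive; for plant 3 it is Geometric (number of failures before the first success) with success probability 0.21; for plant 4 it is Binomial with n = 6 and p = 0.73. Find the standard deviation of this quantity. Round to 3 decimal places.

2.912

Per component, 1: μ=2.1, E[X²]=6.195; 2: μ=6, E[X²]=40; 3: μ=3.7619, E[X²]=32.0658; 4: μ=4.38, E[X²]=20.367.
E[X] = 0.18·2.1 + 0.19·6 + 0.31·3.7619 + 0.32·4.38 = 4.08579.
E[X²] = 0.18·6.195 + 0.19·40 + 0.31·32.0658 + 0.32·20.367 = 25.1729.
Var(X) = E[X²] − (E[X])² = 25.1729 − 16.6937 = 8.47924.
SD(X) = √8.47924 = 2.91191.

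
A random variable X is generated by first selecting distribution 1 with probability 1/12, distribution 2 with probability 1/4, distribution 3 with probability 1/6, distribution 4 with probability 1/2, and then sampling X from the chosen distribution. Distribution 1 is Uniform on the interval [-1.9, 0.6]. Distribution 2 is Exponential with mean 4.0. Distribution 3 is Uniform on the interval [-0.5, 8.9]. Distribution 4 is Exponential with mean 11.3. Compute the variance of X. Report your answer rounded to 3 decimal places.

Per component, 1: μ=-0.65, E[X²]=0.943333; 2: μ=4, E[X²]=32; 3: μ=4.2, E[X²]=25.0033; 4: μ=11.3, E[X²]=255.38.
E[X] = 0.0833333·-0.65 + 0.25·4 + 0.166667·4.2 + 0.5·11.3 = 7.29583.
E[X²] = 0.0833333·0.943333 + 0.25·32 + 0.166667·25.0033 + 0.5·255.38 = 139.936.
Var(X) = E[X²] − (E[X])² = 139.936 − 53.2292 = 86.7066.

86.707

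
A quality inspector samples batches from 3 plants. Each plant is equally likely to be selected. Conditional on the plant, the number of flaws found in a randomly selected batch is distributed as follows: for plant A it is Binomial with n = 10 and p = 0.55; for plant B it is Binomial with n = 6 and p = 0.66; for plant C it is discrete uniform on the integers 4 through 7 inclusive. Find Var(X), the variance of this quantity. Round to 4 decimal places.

Per component, A: μ=5.5, E[X²]=32.725; B: μ=3.96, E[X²]=17.028; C: μ=5.5, E[X²]=31.5.
E[X] = 0.333333·5.5 + 0.333333·3.96 + 0.333333·5.5 = 4.98667.
E[X²] = 0.333333·32.725 + 0.333333·17.028 + 0.333333·31.5 = 27.0843.
Var(X) = E[X²] − (E[X])² = 27.0843 − 24.8668 = 2.21749.

2.2175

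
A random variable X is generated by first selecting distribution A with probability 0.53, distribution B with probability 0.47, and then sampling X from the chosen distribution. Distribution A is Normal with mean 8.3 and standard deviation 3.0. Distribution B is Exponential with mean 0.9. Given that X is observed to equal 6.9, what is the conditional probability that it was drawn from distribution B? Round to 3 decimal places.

Likelihoods f(6.9 | ·): A: 0.119261; B: 0.000520195.
Posterior ∝ prior × likelihood. Numerator for B: 0.47·0.000520195 = 0.000244492.
Normalizing constant: 0.53·0.119261 + 0.47·0.000520195 = 0.0634529.
P(B | observation) = 0.000244492 / 0.0634529 = 0.00385312.

0.004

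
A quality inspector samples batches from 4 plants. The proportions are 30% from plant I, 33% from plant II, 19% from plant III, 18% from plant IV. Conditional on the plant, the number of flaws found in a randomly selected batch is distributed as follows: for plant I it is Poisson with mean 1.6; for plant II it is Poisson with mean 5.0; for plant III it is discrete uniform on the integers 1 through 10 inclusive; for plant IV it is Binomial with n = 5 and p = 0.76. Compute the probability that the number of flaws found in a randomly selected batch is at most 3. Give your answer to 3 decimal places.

0.483

Conditional on each plant, P(X ≤ 3): I: 0.921187; II: 0.265026; III: 0.3; IV: 0.346101.
By total probability, P(X ≤ 3) = 0.3·0.921187 + 0.33·0.265026 + 0.19·0.3 + 0.18·0.346101 = 0.483113.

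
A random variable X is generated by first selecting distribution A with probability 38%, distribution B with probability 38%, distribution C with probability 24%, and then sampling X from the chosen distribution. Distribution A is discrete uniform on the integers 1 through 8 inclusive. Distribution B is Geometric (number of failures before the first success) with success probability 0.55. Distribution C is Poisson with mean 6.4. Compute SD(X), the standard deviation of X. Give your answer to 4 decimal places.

3.0372

Per component, A: μ=4.5, E[X²]=25.5; B: μ=0.818182, E[X²]=2.15702; C: μ=6.4, E[X²]=47.36.
E[X] = 0.38·4.5 + 0.38·0.818182 + 0.24·6.4 = 3.55691.
E[X²] = 0.38·25.5 + 0.38·2.15702 + 0.24·47.36 = 21.8761.
Var(X) = E[X²] − (E[X])² = 21.8761 − 12.6516 = 9.22447.
SD(X) = √9.22447 = 3.03718.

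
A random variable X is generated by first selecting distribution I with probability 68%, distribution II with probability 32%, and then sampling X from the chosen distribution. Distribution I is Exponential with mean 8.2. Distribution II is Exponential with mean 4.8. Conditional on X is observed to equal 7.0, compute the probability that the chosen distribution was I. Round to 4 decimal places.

Likelihoods f(7.0 | ·): I: 0.0519334; II: 0.0484633.
Posterior ∝ prior × likelihood. Numerator for I: 0.68·0.0519334 = 0.0353147.
Normalizing constant: 0.68·0.0519334 + 0.32·0.0484633 = 0.050823.
P(I | observation) = 0.0353147 / 0.050823 = 0.694858.

0.6949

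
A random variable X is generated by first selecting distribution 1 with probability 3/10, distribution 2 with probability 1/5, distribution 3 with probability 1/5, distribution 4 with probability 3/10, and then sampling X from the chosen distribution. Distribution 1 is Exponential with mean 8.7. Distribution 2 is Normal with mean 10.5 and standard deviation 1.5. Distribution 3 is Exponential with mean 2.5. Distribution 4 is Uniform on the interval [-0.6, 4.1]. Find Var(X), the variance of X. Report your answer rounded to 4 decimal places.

Per component, 1: μ=8.7, E[X²]=151.38; 2: μ=10.5, E[X²]=112.5; 3: μ=2.5, E[X²]=12.5; 4: μ=1.75, E[X²]=4.90333.
E[X] = 0.3·8.7 + 0.2·10.5 + 0.2·2.5 + 0.3·1.75 = 5.735.
E[X²] = 0.3·151.38 + 0.2·112.5 + 0.2·12.5 + 0.3·4.90333 = 71.885.
Var(X) = E[X²] − (E[X])² = 71.885 − 32.8902 = 38.9948.

38.9948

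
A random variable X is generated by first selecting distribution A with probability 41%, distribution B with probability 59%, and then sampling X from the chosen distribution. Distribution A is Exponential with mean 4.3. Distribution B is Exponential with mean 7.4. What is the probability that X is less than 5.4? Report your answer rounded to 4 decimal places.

Conditional on each component, P(X < 5.4): A: 0.715156; B: 0.517961.
By total probability, P(X < 5.4) = 0.41·0.715156 + 0.59·0.517961 = 0.598811.

0.5988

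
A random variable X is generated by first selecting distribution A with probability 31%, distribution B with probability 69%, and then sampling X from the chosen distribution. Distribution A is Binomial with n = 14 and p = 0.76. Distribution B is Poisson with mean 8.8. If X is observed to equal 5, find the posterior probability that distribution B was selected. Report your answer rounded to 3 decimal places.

0.991

Likelihoods P(X=5 | ·): A: 0.00134101; B: 0.0662889.
Posterior ∝ prior × likelihood. Numerator for B: 0.69·0.0662889 = 0.0457393.
Normalizing constant: 0.31·0.00134101 + 0.69·0.0662889 = 0.046155.
P(B | observation) = 0.0457393 / 0.046155 = 0.990993.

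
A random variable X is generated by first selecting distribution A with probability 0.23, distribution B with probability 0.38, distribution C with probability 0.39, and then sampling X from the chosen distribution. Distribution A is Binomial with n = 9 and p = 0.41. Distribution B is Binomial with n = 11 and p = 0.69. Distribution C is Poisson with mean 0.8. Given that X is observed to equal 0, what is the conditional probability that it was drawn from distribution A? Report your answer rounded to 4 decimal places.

Likelihoods P(X=0 | ·): A: 0.008663; B: 2.54085e-06; C: 0.449329.
Posterior ∝ prior × likelihood. Numerator for A: 0.23·0.008663 = 0.00199249.
Normalizing constant: 0.23·0.008663 + 0.38·2.54085e-06 + 0.39·0.449329 = 0.177232.
P(A | observation) = 0.00199249 / 0.177232 = 0.0112423.

0.0112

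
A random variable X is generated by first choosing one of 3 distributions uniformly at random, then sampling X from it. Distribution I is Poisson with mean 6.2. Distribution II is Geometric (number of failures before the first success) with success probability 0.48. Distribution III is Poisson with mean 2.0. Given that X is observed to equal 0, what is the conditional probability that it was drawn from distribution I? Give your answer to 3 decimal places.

0.003

Likelihoods P(X=0 | ·): I: 0.00202943; II: 0.48; III: 0.135335.
Posterior ∝ prior × likelihood. Numerator for I: 0.333333·0.00202943 = 0.000676477.
Normalizing constant: 0.333333·0.00202943 + 0.333333·0.48 + 0.333333·0.135335 = 0.205788.
P(I | observation) = 0.000676477 / 0.205788 = 0.00328725.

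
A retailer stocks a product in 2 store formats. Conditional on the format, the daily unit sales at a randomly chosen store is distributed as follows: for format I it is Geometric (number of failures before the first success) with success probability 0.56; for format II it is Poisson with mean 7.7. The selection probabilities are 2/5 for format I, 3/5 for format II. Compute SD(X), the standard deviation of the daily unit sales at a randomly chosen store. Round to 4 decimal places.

4.0811

Per component, I: μ=0.785714, E[X²]=2.02041; II: μ=7.7, E[X²]=66.99.
E[X] = 0.4·0.785714 + 0.6·7.7 = 4.93429.
E[X²] = 0.4·2.02041 + 0.6·66.99 = 41.0022.
Var(X) = E[X²] − (E[X])² = 41.0022 − 24.3472 = 16.655.
SD(X) = √16.655 = 4.08105.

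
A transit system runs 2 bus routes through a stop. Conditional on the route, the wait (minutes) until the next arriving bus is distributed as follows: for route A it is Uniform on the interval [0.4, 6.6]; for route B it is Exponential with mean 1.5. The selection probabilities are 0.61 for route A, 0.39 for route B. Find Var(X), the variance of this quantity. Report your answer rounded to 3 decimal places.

Per component, A: μ=3.5, E[X²]=15.4533; B: μ=1.5, E[X²]=4.5.
E[X] = 0.61·3.5 + 0.39·1.5 = 2.72.
E[X²] = 0.61·15.4533 + 0.39·4.5 = 11.1815.
Var(X) = E[X²] − (E[X])² = 11.1815 − 7.3984 = 3.78313.

3.783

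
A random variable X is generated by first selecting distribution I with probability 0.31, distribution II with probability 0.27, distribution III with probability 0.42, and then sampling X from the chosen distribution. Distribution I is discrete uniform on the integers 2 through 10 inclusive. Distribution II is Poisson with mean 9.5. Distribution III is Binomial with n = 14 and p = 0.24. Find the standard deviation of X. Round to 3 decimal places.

Per component, I: μ=6, E[X²]=42.6667; II: μ=9.5, E[X²]=99.75; III: μ=3.36, E[X²]=13.8432.
E[X] = 0.31·6 + 0.27·9.5 + 0.42·3.36 = 5.8362.
E[X²] = 0.31·42.6667 + 0.27·99.75 + 0.42·13.8432 = 45.9733.
Var(X) = E[X²] − (E[X])² = 45.9733 − 34.0612 = 11.9121.
SD(X) = √11.9121 = 3.45139.

3.451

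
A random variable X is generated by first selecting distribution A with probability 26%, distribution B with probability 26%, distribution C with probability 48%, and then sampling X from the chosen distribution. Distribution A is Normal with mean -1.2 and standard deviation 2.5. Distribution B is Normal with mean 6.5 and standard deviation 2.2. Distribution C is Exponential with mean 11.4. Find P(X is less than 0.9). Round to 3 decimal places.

Conditional on each component, P(X < 0.9): A: 0.799546; B: 0.00545678; C: 0.0759114.
By total probability, P(X < 0.9) = 0.26·0.799546 + 0.26·0.00545678 + 0.48·0.0759114 = 0.245738.

0.246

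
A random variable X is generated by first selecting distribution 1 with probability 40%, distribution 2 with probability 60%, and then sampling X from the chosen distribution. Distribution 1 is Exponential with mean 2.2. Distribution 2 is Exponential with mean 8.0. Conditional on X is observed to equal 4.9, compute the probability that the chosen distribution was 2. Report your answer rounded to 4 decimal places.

0.6746

Likelihoods f(4.9 | ·): 1: 0.04901; 2: 0.0677493.
Posterior ∝ prior × likelihood. Numerator for 2: 0.6·0.0677493 = 0.0406496.
Normalizing constant: 0.4·0.04901 + 0.6·0.0677493 = 0.0602536.
P(2 | observation) = 0.0406496 / 0.0602536 = 0.674641.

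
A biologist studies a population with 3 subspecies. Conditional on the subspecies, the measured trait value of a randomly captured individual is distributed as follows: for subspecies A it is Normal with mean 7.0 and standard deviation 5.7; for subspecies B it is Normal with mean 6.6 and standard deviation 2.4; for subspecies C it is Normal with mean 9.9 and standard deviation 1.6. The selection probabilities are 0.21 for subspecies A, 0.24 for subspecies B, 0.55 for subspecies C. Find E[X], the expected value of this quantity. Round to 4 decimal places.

Component means — A: 7; B: 6.6; C: 9.9.
E[X] = 0.21·7 + 0.24·6.6 + 0.55·9.9 = 8.499.

8.4990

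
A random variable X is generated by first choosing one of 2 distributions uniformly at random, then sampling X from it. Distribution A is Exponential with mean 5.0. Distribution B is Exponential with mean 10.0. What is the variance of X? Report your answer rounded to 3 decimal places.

68.750

Per component, A: μ=5, E[X²]=50; B: μ=10, E[X²]=200.
E[X] = 0.5·5 + 0.5·10 = 7.5.
E[X²] = 0.5·50 + 0.5·200 = 125.
Var(X) = E[X²] − (E[X])² = 125 − 56.25 = 68.75.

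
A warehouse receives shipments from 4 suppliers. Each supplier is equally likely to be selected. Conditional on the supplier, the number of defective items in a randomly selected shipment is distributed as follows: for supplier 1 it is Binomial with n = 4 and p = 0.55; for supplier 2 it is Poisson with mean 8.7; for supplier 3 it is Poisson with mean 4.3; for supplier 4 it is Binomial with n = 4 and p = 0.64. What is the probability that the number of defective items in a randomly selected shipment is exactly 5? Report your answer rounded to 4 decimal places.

Conditional on each supplier, P(X = 5): 1: 0; 2: 0.0691915; 3: 0.166224; 4: 0.
By total probability, P(X = 5) = 0.25·0 + 0.25·0.0691915 + 0.25·0.166224 + 0.25·0 = 0.058854.

0.0589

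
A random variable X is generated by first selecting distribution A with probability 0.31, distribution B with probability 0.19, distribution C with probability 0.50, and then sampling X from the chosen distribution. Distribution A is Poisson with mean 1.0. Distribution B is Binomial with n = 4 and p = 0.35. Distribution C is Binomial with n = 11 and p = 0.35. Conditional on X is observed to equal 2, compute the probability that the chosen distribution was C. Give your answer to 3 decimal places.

0.376

Likelihoods P(X=2 | ·): A: 0.18394; B: 0.310537; C: 0.139547.
Posterior ∝ prior × likelihood. Numerator for C: 0.5·0.139547 = 0.0697733.
Normalizing constant: 0.31·0.18394 + 0.19·0.310537 + 0.5·0.139547 = 0.185797.
P(C | observation) = 0.0697733 / 0.185797 = 0.375536.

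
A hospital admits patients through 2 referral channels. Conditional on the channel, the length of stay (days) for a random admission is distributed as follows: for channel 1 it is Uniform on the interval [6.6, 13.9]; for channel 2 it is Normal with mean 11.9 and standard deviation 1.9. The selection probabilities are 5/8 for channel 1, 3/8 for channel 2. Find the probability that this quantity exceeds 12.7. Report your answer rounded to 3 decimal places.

Conditional on each channel, P(X > 12.7): 1: 0.164384; 2: 0.336858.
By total probability, P(X > 12.7) = 0.625·0.164384 + 0.375·0.336858 = 0.229062.

0.229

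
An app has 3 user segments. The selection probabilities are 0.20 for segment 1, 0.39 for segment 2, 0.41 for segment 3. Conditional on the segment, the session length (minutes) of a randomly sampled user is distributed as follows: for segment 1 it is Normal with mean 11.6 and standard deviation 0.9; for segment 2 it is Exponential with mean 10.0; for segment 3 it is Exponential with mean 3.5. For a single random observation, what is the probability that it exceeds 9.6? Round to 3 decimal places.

Conditional on each segment, P(X > 9.6): 1: 0.986866; 2: 0.382893; 3: 0.0643861.
By total probability, P(X > 9.6) = 0.2·0.986866 + 0.39·0.382893 + 0.41·0.0643861 = 0.3731.

0.373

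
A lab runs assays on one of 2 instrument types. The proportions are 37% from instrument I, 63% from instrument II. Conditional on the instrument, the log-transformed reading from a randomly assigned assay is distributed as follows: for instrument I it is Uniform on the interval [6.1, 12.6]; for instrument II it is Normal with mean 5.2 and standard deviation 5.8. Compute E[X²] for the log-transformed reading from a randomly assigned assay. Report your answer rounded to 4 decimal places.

71.8774

For each component E[X²] = Var + (mean)², giving I: 90.9433; II: 60.68.
Overall E[X²] = 0.37·90.9433 + 0.63·60.68 = 71.8774.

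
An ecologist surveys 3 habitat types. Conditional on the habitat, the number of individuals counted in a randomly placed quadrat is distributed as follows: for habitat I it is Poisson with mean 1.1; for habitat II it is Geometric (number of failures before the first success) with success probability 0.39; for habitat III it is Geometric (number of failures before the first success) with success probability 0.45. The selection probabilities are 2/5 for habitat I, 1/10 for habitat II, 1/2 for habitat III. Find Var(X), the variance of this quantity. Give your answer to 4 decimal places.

Per component, I: μ=1.1, E[X²]=2.31; II: μ=1.5641, E[X²]=6.45694; III: μ=1.22222, E[X²]=4.20988.
E[X] = 0.4·1.1 + 0.1·1.5641 + 0.5·1.22222 = 1.20752.
E[X²] = 0.4·2.31 + 0.1·6.45694 + 0.5·4.20988 = 3.67463.
Var(X) = E[X²] − (E[X])² = 3.67463 − 1.45811 = 2.21652.

2.2165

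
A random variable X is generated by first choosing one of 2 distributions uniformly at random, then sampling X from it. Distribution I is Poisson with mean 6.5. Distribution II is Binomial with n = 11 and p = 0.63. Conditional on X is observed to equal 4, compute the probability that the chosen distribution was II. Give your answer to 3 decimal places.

0.306

Likelihoods P(X=4 | ·): I: 0.111822; II: 0.0493501.
Posterior ∝ prior × likelihood. Numerator for II: 0.5·0.0493501 = 0.0246751.
Normalizing constant: 0.5·0.111822 + 0.5·0.0493501 = 0.0805862.
P(II | observation) = 0.0246751 / 0.0805862 = 0.306195.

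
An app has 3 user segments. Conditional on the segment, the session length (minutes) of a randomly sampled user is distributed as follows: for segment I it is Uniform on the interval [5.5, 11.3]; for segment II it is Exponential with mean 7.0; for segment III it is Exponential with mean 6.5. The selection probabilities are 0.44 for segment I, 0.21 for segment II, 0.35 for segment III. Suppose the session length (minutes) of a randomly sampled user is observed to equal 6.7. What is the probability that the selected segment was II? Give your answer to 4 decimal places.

0.1081

Likelihoods f(6.7 | ·): I: 0.172414; II: 0.0548555; III: 0.0548819.
Posterior ∝ prior × likelihood. Numerator for II: 0.21·0.0548555 = 0.0115197.
Normalizing constant: 0.44·0.172414 + 0.21·0.0548555 + 0.35·0.0548819 = 0.10659.
P(II | observation) = 0.0115197 / 0.10659 = 0.108074.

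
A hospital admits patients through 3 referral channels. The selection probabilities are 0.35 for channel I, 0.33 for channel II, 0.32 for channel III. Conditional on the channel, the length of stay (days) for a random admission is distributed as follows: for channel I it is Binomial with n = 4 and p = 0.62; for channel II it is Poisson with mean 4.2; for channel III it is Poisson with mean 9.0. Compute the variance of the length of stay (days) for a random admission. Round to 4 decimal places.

Per component, I: μ=2.48, E[X²]=7.0928; II: μ=4.2, E[X²]=21.84; III: μ=9, E[X²]=90.
E[X] = 0.35·2.48 + 0.33·4.2 + 0.32·9 = 5.134.
E[X²] = 0.35·7.0928 + 0.33·21.84 + 0.32·90 = 38.4897.
Var(X) = E[X²] − (E[X])² = 38.4897 − 26.358 = 12.1317.

12.1317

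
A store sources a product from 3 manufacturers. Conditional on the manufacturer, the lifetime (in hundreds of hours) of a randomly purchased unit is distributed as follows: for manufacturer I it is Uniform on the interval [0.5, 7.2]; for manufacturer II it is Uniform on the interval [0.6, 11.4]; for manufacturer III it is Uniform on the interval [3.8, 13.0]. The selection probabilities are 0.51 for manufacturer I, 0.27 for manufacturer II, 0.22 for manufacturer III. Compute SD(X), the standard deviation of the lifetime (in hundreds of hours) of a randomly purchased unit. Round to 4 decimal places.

Per component, I: μ=3.85, E[X²]=18.5633; II: μ=6, E[X²]=45.72; III: μ=8.4, E[X²]=77.6133.
E[X] = 0.51·3.85 + 0.27·6 + 0.22·8.4 = 5.4315.
E[X²] = 0.51·18.5633 + 0.27·45.72 + 0.22·77.6133 = 38.8866.
Var(X) = E[X²] − (E[X])² = 38.8866 − 29.5012 = 9.38544.
SD(X) = √9.38544 = 3.06357.

3.0636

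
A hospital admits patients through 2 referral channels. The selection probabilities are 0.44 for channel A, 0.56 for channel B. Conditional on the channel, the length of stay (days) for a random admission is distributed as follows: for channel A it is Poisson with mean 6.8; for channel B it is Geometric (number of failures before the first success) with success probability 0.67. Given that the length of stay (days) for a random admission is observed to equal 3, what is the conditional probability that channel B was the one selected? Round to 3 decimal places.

0.344

Likelihoods P(X=3 | ·): A: 0.0583678; B: 0.0240778.
Posterior ∝ prior × likelihood. Numerator for B: 0.56·0.0240778 = 0.0134836.
Normalizing constant: 0.44·0.0583678 + 0.56·0.0240778 = 0.0391654.
P(B | observation) = 0.0134836 / 0.0391654 = 0.344273.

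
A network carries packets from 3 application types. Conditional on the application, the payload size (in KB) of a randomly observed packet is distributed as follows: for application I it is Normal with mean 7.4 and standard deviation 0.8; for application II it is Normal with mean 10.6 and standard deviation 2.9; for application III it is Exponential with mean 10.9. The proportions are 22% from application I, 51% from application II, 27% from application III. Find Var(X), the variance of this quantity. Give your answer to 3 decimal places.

Per component, I: μ=7.4, E[X²]=55.4; II: μ=10.6, E[X²]=120.77; III: μ=10.9, E[X²]=237.62.
E[X] = 0.22·7.4 + 0.51·10.6 + 0.27·10.9 = 9.977.
E[X²] = 0.22·55.4 + 0.51·120.77 + 0.27·237.62 = 137.938.
Var(X) = E[X²] − (E[X])² = 137.938 − 99.5405 = 38.3976.

38.398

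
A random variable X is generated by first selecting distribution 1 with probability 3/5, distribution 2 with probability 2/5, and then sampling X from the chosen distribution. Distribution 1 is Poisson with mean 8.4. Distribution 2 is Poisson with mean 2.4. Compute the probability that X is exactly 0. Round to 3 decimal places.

0.036

Conditional on each component, P(X = 0): 1: 0.000224867; 2: 0.090718.
By total probability, P(X = 0) = 0.6·0.000224867 + 0.4·0.090718 = 0.0364221.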